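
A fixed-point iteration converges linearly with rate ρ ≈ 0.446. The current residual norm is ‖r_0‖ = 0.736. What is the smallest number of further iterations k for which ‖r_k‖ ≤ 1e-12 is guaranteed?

After k steps, ‖r_k‖ ≈ 0.736·0.446^k.
Need 0.446^k ≤ 1e-12/0.736 = 1.3587e-12.
k ≥ ln(1.3587e-12)/ln(0.446) = -27.3245/-0.80744 = 33.841.
Smallest integer k = 34.

34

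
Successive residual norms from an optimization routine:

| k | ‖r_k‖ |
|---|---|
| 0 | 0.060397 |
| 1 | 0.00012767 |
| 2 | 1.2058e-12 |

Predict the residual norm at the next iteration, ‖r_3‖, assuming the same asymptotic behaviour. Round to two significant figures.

1.0e-36

First estimate the order: p ≈ ln(‖r_2‖/‖r_1‖) / ln(‖r_1‖/‖r_0‖) = ln(1.2058e-12/0.00012767)/ln(0.00012767/0.060397) = ln(9.44466e-09)/ln(0.00211385) ≈ 3.0000.
Then ‖r_3‖ ≈ ‖r_2‖·(‖r_2‖/‖r_1‖)^p = 1.2058e-12·(9.44466e-09)^3.0000 = 1.2058e-12·8.42479e-25 ≈ 1.016e-36.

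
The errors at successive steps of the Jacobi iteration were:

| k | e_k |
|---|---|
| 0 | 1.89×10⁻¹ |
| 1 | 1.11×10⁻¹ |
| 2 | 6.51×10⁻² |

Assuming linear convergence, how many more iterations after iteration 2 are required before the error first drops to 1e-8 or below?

30

Rate ρ ≈ e_2/e_1 = 6.51×10⁻²/1.11×10⁻¹ = 0.5865.
After j more steps, e_{2+j} ≈ 6.51×10⁻²·ρ^j; need ρ^j ≤ 1e-8/6.51×10⁻² = 1.5361e-07.
j ≥ ln(1.5361e-07)/ln(0.5865) = -15.6888/-0.53358 = 29.403.
So 30 more iterations are needed.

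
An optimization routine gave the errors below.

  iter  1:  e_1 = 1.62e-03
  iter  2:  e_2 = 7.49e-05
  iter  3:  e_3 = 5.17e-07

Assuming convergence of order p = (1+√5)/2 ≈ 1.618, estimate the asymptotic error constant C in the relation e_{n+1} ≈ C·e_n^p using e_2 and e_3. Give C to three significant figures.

C ≈ e_3 / e_2^1.618
  = 5.17e-07 / (7.49e-05)^1.618
  = 5.17e-07 / 2.11306e-07 ≈ 2.4467

2.45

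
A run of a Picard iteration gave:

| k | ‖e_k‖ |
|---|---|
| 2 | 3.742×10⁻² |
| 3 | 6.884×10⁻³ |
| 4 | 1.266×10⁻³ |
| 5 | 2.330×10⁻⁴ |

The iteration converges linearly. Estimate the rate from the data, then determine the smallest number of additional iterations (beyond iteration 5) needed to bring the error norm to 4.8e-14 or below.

14

Rate ρ ≈ ‖e_5‖/‖e_4‖ = 2.330×10⁻⁴/1.266×10⁻³ = 0.1840.
After j more steps, ‖e_{5+j}‖ ≈ 2.330×10⁻⁴·ρ^j; need ρ^j ≤ 4.8e-14/2.330×10⁻⁴ = 2.06009e-10.
j ≥ ln(2.06009e-10)/ln(0.1840) = -22.3031/-1.69282 = 13.175.
So 14 more iterations are needed.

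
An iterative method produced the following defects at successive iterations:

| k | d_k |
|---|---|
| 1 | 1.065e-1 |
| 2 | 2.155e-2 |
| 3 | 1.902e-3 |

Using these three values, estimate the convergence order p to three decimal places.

1.519

p ≈ ln(d_3/d_2) / ln(d_2/d_1)
  = ln(1.902e-3/2.155e-2) / ln(2.155e-2/1.065e-1)
  = ln(0.0882599) / ln(0.202347)
  = -2.427469 / -1.597771 ≈ 1.519285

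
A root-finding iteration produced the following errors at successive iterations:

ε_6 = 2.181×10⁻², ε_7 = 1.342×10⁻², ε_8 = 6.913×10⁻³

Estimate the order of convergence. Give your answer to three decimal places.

p ≈ ln(ε_8/ε_7) / ln(ε_7/ε_6)
  = ln(6.913×10⁻³/1.342×10⁻²) / ln(1.342×10⁻²/2.181×10⁻²)
  = ln(0.515127) / ln(0.615314)
  = -0.663342 / -0.485623 ≈ 1.365961

1.366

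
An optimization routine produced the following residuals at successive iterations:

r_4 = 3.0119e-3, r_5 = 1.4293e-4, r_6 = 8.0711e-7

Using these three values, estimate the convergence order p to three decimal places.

p ≈ ln(r_6/r_5) / ln(r_5/r_4)
  = ln(8.0711e-7/1.4293e-4) / ln(1.4293e-4/3.0119e-3)
  = ln(0.00564689) / ln(0.0474551)
  = -5.176650 / -3.047971 ≈ 1.698392

1.698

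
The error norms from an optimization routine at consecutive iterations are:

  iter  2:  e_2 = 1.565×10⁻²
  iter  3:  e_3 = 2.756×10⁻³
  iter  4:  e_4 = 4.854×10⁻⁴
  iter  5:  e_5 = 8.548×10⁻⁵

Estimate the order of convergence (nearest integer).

Consecutive ratios: e_5/e_4 = 8.548×10⁻⁵/4.854×10⁻⁴ = 0.176102, e_4/e_3 = 4.854×10⁻⁴/2.756×10⁻³ = 0.176125.
p ≈ ln(0.176102)/ln(0.176125) = -1.7367/-1.7366 ≈ 1.00.
So the convergence is linear (order 1).

1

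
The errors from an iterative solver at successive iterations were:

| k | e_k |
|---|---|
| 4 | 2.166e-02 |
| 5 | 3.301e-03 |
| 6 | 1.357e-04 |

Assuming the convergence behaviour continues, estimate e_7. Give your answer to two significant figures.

First estimate the order: p ≈ ln(e_6/e_5) / ln(e_5/e_4) = ln(1.357e-04/3.301e-03)/ln(3.301e-03/2.166e-02) = ln(0.0411088)/ln(0.152401) ≈ 1.6965.
Then e_7 ≈ e_6·(e_6/e_5)^p = 1.357e-04·(0.0411088)^1.6965 = 1.357e-04·0.00445185 ≈ 6.041e-07.

6.0e-7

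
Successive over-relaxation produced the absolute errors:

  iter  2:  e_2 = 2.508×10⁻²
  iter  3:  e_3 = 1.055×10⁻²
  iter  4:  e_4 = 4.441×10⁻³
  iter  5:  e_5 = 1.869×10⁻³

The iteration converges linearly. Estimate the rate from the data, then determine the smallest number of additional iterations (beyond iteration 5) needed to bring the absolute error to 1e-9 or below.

17

Rate ρ ≈ e_5/e_4 = 1.869×10⁻³/4.441×10⁻³ = 0.4209.
After j more steps, e_{5+j} ≈ 1.869×10⁻³·ρ^j; need ρ^j ≤ 1e-9/1.869×10⁻³ = 5.35045e-07.
j ≥ ln(5.35045e-07)/ln(0.4209) = -14.4409/-0.86536 = 16.688.
So 17 more iterations are needed.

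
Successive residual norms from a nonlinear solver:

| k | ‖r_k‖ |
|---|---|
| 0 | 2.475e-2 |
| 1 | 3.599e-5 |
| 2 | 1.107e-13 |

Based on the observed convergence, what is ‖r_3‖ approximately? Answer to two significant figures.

3.2e-39

First estimate the order: p ≈ ln(‖r_2‖/‖r_1‖) / ln(‖r_1‖/‖r_0‖) = ln(1.107e-13/3.599e-5)/ln(3.599e-5/2.475e-2) = ln(3.07585e-09)/ln(0.00145414) ≈ 2.9999.
Then ‖r_3‖ ≈ ‖r_2‖·(‖r_2‖/‖r_1‖)^p = 1.107e-13·(3.07585e-09)^2.9999 = 1.107e-13·2.91573e-26 ≈ 3.228e-39.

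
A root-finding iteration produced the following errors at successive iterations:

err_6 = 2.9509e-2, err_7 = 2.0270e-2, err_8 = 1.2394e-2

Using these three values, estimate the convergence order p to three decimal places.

1.310

p ≈ ln(err_8/err_7) / ln(err_7/err_6)
  = ln(1.2394e-2/2.0270e-2) / ln(2.0270e-2/2.9509e-2)
  = ln(0.611445) / ln(0.686909)
  = -0.491930 / -0.375553 ≈ 1.309882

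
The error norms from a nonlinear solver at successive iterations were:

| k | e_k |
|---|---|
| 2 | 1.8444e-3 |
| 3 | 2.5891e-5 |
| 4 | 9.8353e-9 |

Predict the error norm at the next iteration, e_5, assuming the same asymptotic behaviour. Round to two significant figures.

First estimate the order: p ≈ ln(e_4/e_3) / ln(e_3/e_2) = ln(9.8353e-9/2.5891e-5)/ln(2.5891e-5/1.8444e-3) = ln(0.000379873)/ln(0.0140376) ≈ 1.8461.
Then e_5 ≈ e_4·(e_4/e_3)^p = 9.8353e-9·(0.000379873)^1.8461 = 9.8353e-9·4.8492e-07 ≈ 4.769e-15.

4.8e-15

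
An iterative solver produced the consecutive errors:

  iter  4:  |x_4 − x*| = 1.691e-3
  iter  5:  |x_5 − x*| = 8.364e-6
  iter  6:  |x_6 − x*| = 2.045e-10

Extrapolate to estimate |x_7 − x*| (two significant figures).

First estimate the order: p ≈ ln(|x_6 − x*|/|x_5 − x*|) / ln(|x_5 − x*|/|x_4 − x*|) = ln(2.045e-10/8.364e-6)/ln(8.364e-6/1.691e-3) = ln(2.445e-05)/ln(0.00494619) ≈ 2.0001.
Then |x_7 − x*| ≈ |x_6 − x*|·(|x_6 − x*|/|x_5 − x*|)^p = 2.045e-10·(2.445e-05)^2.0001 = 2.045e-10·5.97168e-10 ≈ 1.221e-19.

1.2e-19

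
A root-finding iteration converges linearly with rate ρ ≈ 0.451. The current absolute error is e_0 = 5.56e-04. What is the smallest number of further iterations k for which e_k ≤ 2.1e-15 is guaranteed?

34

After k steps, e_k ≈ 5.56e-04·0.451^k.
Need 0.451^k ≤ 2.1e-15/5.56e-04 = 3.77698e-12.
k ≥ ln(3.77698e-12)/ln(0.451) = -26.3021/-0.79629 = 33.031.
Smallest integer k = 34.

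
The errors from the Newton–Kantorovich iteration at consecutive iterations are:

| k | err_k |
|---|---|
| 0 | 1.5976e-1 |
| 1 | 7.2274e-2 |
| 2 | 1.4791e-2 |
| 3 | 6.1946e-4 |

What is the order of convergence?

2

Consecutive ratios: err_3/err_2 = 6.1946e-4/1.4791e-2 = 0.0418809, err_2/err_1 = 1.4791e-2/7.2274e-2 = 0.204652.
p ≈ ln(0.0418809)/ln(0.204652) = -3.1729/-1.5864 ≈ 2.00.
So the convergence is quadratic (order 2).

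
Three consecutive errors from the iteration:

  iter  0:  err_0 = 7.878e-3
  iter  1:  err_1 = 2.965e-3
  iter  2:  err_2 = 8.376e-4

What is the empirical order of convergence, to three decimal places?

1.294

p ≈ ln(err_2/err_1) / ln(err_1/err_0)
  = ln(8.376e-4/2.965e-3) / ln(2.965e-3/7.878e-3)
  = ln(0.282496) / ln(0.376365)
  = -1.264091 / -0.977196 ≈ 1.293590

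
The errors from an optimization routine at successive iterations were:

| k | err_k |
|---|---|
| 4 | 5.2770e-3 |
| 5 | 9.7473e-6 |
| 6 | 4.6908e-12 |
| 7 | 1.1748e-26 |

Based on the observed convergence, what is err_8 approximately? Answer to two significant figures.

First estimate the order: p ≈ ln(err_7/err_6) / ln(err_6/err_5) = ln(1.1748e-26/4.6908e-12)/ln(4.6908e-12/9.7473e-6) = ln(2.50448e-15)/ln(4.81241e-07) ≈ 2.3112.
Then err_8 ≈ err_7·(err_7/err_6)^p = 1.1748e-26·(2.50448e-15)^2.3112 = 1.1748e-26·1.79273e-34 ≈ 2.106e-60.

2.1e-60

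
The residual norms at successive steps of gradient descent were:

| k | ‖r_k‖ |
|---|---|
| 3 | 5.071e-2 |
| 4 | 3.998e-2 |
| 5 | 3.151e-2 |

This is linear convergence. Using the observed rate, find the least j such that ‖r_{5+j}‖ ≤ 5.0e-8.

57

Rate ρ ≈ ‖r_5‖/‖r_4‖ = 3.151e-2/3.998e-2 = 0.7881.
After j more steps, ‖r_{5+j}‖ ≈ 3.151e-2·ρ^j; need ρ^j ≤ 5.0e-8/3.151e-2 = 1.5868e-06.
j ≥ ln(1.5868e-06)/ln(0.7881) = -13.3538/-0.23813 = 56.078.
So 57 more iterations are needed.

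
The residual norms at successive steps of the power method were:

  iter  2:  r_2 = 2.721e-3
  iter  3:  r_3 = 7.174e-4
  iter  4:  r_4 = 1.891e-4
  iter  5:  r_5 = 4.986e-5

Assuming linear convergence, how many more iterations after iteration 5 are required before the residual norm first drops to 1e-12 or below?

Rate ρ ≈ r_5/r_4 = 4.986e-5/1.891e-4 = 0.2637.
After j more steps, r_{5+j} ≈ 4.986e-5·ρ^j; need ρ^j ≤ 1e-12/4.986e-5 = 2.00562e-08.
j ≥ ln(2.00562e-08)/ln(0.2637) = -17.7247/-1.33294 = 13.297.
So 14 more iterations are needed.

14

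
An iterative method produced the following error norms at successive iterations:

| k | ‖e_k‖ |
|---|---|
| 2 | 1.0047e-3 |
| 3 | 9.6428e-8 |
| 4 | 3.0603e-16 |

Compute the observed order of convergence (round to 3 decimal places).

p ≈ ln(‖e_4‖/‖e_3‖) / ln(‖e_3‖/‖e_2‖)
  = ln(3.0603e-16/9.6428e-8) / ln(9.6428e-8/1.0047e-3)
  = ln(3.17366e-09) / ln(9.59769e-05)
  = -19.568380 / -9.251403 ≈ 2.115180

2.115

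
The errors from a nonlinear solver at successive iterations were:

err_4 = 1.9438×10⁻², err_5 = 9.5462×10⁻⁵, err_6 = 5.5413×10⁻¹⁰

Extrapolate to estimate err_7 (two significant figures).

First estimate the order: p ≈ ln(err_6/err_5) / ln(err_5/err_4) = ln(5.5413×10⁻¹⁰/9.5462×10⁻⁵)/ln(9.5462×10⁻⁵/1.9438×10⁻²) = ln(5.80472e-06)/ln(0.0049111) ≈ 2.2679.
Then err_7 ≈ err_6·(err_6/err_5)^p = 5.5413×10⁻¹⁰·(5.80472e-06)^2.2679 = 5.5413×10⁻¹⁰·1.33284e-12 ≈ 7.386e-22.

7.4e-22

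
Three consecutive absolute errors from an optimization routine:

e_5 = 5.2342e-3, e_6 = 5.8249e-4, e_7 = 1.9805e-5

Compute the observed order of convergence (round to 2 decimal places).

1.54

p ≈ ln(e_7/e_6) / ln(e_6/e_5)
  = ln(1.9805e-5/5.8249e-4) / ln(5.8249e-4/5.2342e-3)
  = ln(0.0340006) / ln(0.111285)
  = -3.38138 / -2.19566 ≈ 1.54003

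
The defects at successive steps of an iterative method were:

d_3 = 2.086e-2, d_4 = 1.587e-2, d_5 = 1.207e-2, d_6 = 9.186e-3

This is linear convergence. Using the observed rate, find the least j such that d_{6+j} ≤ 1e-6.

Rate ρ ≈ d_6/d_5 = 9.186e-3/1.207e-2 = 0.7611.
After j more steps, d_{6+j} ≈ 9.186e-3·ρ^j; need ρ^j ≤ 1e-6/9.186e-3 = 0.000108861.
j ≥ ln(0.000108861)/ln(0.7611) = -9.1254/-0.27299 = 33.428.
So 34 more iterations are needed.

34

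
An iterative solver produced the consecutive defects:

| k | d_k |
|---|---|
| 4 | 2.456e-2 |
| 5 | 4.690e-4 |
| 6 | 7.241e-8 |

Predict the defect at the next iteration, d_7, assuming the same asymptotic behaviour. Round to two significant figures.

2.6e-16

First estimate the order: p ≈ ln(d_6/d_5) / ln(d_5/d_4) = ln(7.241e-8/4.690e-4)/ln(4.690e-4/2.456e-2) = ln(0.000154392)/ln(0.0190961) ≈ 2.2171.
Then d_7 ≈ d_6·(d_6/d_5)^p = 7.241e-8·(0.000154392)^2.2171 = 7.241e-8·3.5465e-09 ≈ 2.568e-16.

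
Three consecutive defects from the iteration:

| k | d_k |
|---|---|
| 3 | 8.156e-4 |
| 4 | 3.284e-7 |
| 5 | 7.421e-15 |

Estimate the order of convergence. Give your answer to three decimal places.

p ≈ ln(d_5/d_4) / ln(d_4/d_3)
  = ln(7.421e-15/3.284e-7) / ln(3.284e-7/8.156e-4)
  = ln(2.25974e-08) / ln(0.000402648)
  = -17.605431 / -7.817448 ≈ 2.252069

2.252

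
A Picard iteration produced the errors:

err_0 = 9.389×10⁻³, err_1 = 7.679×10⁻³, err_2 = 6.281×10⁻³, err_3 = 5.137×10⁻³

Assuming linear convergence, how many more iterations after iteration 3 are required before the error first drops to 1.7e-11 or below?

Rate ρ ≈ err_3/err_2 = 5.137×10⁻³/6.281×10⁻³ = 0.8179.
After j more steps, err_{3+j} ≈ 5.137×10⁻³·ρ^j; need ρ^j ≤ 1.7e-11/5.137×10⁻³ = 3.30932e-09.
j ≥ ln(3.30932e-09)/ln(0.8179) = -19.5265/-0.20102 = 97.137.
So 98 more iterations are needed.

98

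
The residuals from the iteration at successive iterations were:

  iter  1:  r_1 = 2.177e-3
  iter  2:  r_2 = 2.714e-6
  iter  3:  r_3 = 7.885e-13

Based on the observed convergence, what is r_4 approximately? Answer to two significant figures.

First estimate the order: p ≈ ln(r_3/r_2) / ln(r_2/r_1) = ln(7.885e-13/2.714e-6)/ln(2.714e-6/2.177e-3) = ln(2.90531e-07)/ln(0.00124667) ≈ 2.2508.
Then r_4 ≈ r_3·(r_3/r_2)^p = 7.885e-13·(2.90531e-07)^2.2508 = 7.885e-13·1.93622e-15 ≈ 1.527e-27.

1.5e-27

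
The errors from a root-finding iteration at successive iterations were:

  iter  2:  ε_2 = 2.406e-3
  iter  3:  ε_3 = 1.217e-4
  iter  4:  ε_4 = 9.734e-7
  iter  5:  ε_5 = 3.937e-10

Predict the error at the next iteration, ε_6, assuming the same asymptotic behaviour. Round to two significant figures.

1.3e-15

First estimate the order: p ≈ ln(ε_5/ε_4) / ln(ε_4/ε_3) = ln(3.937e-10/9.734e-7)/ln(9.734e-7/1.217e-4) = ln(0.000404459)/ln(0.00799836) ≈ 1.6181.
Then ε_6 ≈ ε_5·(ε_5/ε_4)^p = 3.937e-10·(0.000404459)^1.6181 = 3.937e-10·3.23284e-06 ≈ 1.273e-15.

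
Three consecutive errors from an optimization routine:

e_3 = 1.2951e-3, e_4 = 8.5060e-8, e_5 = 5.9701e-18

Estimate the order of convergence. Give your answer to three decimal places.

p ≈ ln(e_5/e_4) / ln(e_4/e_3)
  = ln(5.9701e-18/8.5060e-8) / ln(8.5060e-8/1.2951e-3)
  = ln(7.01869e-11) / ln(6.56783e-05)
  = -23.379859 / -9.630742 ≈ 2.427628

2.428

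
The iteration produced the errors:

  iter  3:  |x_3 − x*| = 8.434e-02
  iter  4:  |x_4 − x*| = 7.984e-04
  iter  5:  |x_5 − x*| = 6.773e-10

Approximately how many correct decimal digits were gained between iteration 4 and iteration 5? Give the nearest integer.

Digits gained ≈ log₁₀(|x_4 − x*|/|x_5 − x*|) = log₁₀(7.984e-04/6.773e-10) = log₁₀(1.1788e+06) ≈ 6.071.

6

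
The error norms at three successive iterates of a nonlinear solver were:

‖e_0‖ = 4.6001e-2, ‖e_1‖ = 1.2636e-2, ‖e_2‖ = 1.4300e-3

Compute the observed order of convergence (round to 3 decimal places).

1.686

p ≈ ln(‖e_2‖/‖e_1‖) / ln(‖e_1‖/‖e_0‖)
  = ln(1.4300e-3/1.2636e-2) / ln(1.2636e-2/4.6001e-2)
  = ln(0.113169) / ln(0.27469)
  = -2.178873 / -1.292112 ≈ 1.686288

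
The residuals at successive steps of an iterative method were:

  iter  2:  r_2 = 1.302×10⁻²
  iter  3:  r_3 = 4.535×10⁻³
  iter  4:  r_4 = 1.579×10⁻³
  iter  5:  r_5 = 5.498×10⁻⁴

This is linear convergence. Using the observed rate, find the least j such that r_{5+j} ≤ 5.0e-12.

Rate ρ ≈ r_5/r_4 = 5.498×10⁻⁴/1.579×10⁻³ = 0.3482.
After j more steps, r_{5+j} ≈ 5.498×10⁻⁴·ρ^j; need ρ^j ≤ 5.0e-12/5.498×10⁻⁴ = 9.09422e-09.
j ≥ ln(9.09422e-09)/ln(0.3482) = -18.5156/-1.05498 = 17.551.
So 18 more iterations are needed.

18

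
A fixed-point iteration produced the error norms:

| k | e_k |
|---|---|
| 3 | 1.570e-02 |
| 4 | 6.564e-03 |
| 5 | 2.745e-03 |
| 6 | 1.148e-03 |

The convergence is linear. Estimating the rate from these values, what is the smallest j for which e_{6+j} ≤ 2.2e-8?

Rate ρ ≈ e_6/e_5 = 1.148e-03/2.745e-03 = 0.4182.
After j more steps, e_{6+j} ≈ 1.148e-03·ρ^j; need ρ^j ≤ 2.2e-8/1.148e-03 = 1.91638e-05.
j ≥ ln(1.91638e-05)/ln(0.4182) = -10.8625/-0.87180 = 12.460.
So 13 more iterations are needed.

13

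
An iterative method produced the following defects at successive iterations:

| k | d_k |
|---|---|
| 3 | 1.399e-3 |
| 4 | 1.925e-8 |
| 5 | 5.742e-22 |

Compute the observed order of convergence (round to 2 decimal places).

2.78

p ≈ ln(d_5/d_4) / ln(d_4/d_3)
  = ln(5.742e-22/1.925e-8) / ln(1.925e-8/1.399e-3)
  = ln(2.98286e-14) / ln(1.37598e-05)
  = -31.14331 / -11.19376 ≈ 2.78220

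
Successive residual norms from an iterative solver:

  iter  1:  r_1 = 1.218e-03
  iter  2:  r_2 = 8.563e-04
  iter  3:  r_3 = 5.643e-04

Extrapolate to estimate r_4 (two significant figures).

3.4e-4

First estimate the order: p ≈ ln(r_3/r_2) / ln(r_2/r_1) = ln(5.643e-04/8.563e-04)/ln(8.563e-04/1.218e-03) = ln(0.658998)/ln(0.703038) ≈ 1.1836.
Then r_4 ≈ r_3·(r_3/r_2)^p = 5.643e-04·(0.658998)^1.1836 = 5.643e-04·0.610423 ≈ 0.0003445.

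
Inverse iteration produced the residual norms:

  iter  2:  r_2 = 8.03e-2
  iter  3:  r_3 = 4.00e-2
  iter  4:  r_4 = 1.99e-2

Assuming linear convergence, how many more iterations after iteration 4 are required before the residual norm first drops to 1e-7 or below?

18

Rate ρ ≈ r_4/r_3 = 1.99e-2/4.00e-2 = 0.4975.
After j more steps, r_{4+j} ≈ 1.99e-2·ρ^j; need ρ^j ≤ 1e-7/1.99e-2 = 5.02513e-06.
j ≥ ln(5.02513e-06)/ln(0.4975) = -12.2011/-0.69816 = 17.476.
So 18 more iterations are needed.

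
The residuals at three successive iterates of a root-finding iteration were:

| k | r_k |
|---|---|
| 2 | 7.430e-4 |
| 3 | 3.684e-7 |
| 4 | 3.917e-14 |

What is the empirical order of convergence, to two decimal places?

p ≈ ln(r_4/r_3) / ln(r_3/r_2)
  = ln(3.917e-14/3.684e-7) / ln(3.684e-7/7.430e-4)
  = ln(1.06325e-07) / ln(0.000495828)
  = -16.05677 / -7.60928 ≈ 2.11016

2.11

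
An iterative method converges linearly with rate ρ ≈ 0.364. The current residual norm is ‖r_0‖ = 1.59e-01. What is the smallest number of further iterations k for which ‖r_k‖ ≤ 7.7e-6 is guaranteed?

10

After k steps, ‖r_k‖ ≈ 1.59e-01·0.364^k.
Need 0.364^k ≤ 7.7e-6/1.59e-01 = 4.84277e-05.
k ≥ ln(4.84277e-05)/ln(0.364) = -9.9354/-1.01060 = 9.831.
Smallest integer k = 10.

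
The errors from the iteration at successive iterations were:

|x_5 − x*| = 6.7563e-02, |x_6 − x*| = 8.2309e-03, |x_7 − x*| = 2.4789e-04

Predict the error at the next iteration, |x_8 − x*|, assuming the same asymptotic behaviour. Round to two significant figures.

First estimate the order: p ≈ ln(|x_7 − x*|/|x_6 − x*|) / ln(|x_6 − x*|/|x_5 − x*|) = ln(2.4789e-04/8.2309e-03)/ln(8.2309e-03/6.7563e-02) = ln(0.030117)/ln(0.121826) ≈ 1.6638.
Then |x_8 − x*| ≈ |x_7 − x*|·(|x_7 − x*|/|x_6 − x*|)^p = 2.4789e-04·(0.030117)^1.6638 = 2.4789e-04·0.00294474 ≈ 7.3e-07.

7.3e-7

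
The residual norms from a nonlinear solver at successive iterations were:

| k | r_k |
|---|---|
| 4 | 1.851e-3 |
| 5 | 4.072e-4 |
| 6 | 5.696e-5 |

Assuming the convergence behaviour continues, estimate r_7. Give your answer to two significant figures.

4.4e-6

First estimate the order: p ≈ ln(r_6/r_5) / ln(r_5/r_4) = ln(5.696e-5/4.072e-4)/ln(4.072e-4/1.851e-3) = ln(0.139882)/ln(0.219989) ≈ 1.2990.
Then r_7 ≈ r_6·(r_6/r_5)^p = 5.696e-5·(0.139882)^1.2990 = 5.696e-5·0.0776863 ≈ 4.425e-06.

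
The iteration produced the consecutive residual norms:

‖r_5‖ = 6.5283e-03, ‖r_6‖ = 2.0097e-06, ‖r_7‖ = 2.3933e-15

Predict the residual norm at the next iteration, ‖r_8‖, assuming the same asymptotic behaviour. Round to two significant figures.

5.0e-38

First estimate the order: p ≈ ln(‖r_7‖/‖r_6‖) / ln(‖r_6‖/‖r_5‖) = ln(2.3933e-15/2.0097e-06)/ln(2.0097e-06/6.5283e-03) = ln(1.19087e-09)/ln(0.000307844) ≈ 2.5413.
Then ‖r_8‖ ≈ ‖r_7‖·(‖r_7‖/‖r_6‖)^p = 2.3933e-15·(1.19087e-09)^2.5413 = 2.3933e-15·2.09457e-23 ≈ 5.013e-38.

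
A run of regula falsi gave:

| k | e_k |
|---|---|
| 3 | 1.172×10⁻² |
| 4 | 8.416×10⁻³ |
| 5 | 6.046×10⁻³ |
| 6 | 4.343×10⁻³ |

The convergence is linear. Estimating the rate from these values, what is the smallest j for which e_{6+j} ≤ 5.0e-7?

28

Rate ρ ≈ e_6/e_5 = 4.343×10⁻³/6.046×10⁻³ = 0.7183.
After j more steps, e_{6+j} ≈ 4.343×10⁻³·ρ^j; need ρ^j ≤ 5.0e-7/4.343×10⁻³ = 0.000115128.
j ≥ ln(0.000115128)/ln(0.7183) = -9.0695/-0.33087 = 27.411.
So 28 more iterations are needed.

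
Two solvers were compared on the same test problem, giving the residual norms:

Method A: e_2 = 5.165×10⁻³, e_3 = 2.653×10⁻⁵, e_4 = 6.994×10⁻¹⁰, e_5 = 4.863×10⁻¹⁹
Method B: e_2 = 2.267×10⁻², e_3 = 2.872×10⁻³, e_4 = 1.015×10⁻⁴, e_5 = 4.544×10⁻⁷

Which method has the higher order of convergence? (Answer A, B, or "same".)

A

Method A: p ≈ ln(4.863×10⁻¹⁹/6.994×10⁻¹⁰)/ln(6.994×10⁻¹⁰/2.653×10⁻⁵) ≈ 2.00.
Method B: p ≈ ln(4.544×10⁻⁷/1.015×10⁻⁴)/ln(1.015×10⁻⁴/2.872×10⁻³) ≈ 1.62.
Method A has the higher order (≈2.0 vs ≈1.6).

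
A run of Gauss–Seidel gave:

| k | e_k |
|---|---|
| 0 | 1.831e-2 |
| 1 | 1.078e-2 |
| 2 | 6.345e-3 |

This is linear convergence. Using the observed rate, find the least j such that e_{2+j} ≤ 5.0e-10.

31

Rate ρ ≈ e_2/e_1 = 6.345e-3/1.078e-2 = 0.5886.
After j more steps, e_{2+j} ≈ 6.345e-3·ρ^j; need ρ^j ≤ 5.0e-10/6.345e-3 = 7.88022e-08.
j ≥ ln(7.88022e-08)/ln(0.5886) = -16.3563/-0.53001 = 30.860.
So 31 more iterations are needed.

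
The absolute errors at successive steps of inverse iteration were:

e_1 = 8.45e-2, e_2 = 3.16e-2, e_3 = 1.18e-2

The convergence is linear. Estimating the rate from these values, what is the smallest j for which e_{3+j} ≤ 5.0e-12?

22

Rate ρ ≈ e_3/e_2 = 1.18e-2/3.16e-2 = 0.3734.
After j more steps, e_{3+j} ≈ 1.18e-2·ρ^j; need ρ^j ≤ 5.0e-12/1.18e-2 = 4.23729e-10.
j ≥ ln(4.23729e-10)/ln(0.3734) = -21.5819/-0.98511 = 21.908.
So 22 more iterations are needed.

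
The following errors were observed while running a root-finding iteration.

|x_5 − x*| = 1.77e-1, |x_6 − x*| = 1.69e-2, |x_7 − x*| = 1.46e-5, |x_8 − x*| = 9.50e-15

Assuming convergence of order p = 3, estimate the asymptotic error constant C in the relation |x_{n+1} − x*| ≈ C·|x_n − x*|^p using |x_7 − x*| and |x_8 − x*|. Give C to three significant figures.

C ≈ |x_8 − x*| / |x_7 − x*|^3
  = 9.50e-15 / (1.46e-5)^3
  = 9.50e-15 / 3.11214e-15 ≈ 3.0526

3.05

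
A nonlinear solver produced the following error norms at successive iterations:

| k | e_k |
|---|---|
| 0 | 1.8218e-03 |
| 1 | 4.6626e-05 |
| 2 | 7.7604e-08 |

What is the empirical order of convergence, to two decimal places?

1.75

p ≈ ln(e_2/e_1) / ln(e_1/e_0)
  = ln(7.7604e-08/4.6626e-05) / ln(4.6626e-05/1.8218e-03)
  = ln(0.00166439) / ln(0.0255934)
  = -6.39830 / -3.66542 ≈ 1.74558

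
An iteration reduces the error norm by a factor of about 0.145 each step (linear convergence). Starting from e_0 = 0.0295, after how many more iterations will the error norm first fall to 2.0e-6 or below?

5

After k steps, e_k ≈ 0.0295·0.145^k.
Need 0.145^k ≤ 2.0e-6/0.0295 = 6.77966e-05.
k ≥ ln(6.77966e-05)/ln(0.145) = -9.5990/-1.93102 = 4.971.
Smallest integer k = 5.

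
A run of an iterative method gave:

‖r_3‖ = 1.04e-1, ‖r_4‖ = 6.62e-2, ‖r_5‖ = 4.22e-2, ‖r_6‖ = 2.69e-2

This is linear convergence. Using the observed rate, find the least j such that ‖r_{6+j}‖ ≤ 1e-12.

54

Rate ρ ≈ ‖r_6‖/‖r_5‖ = 2.69e-2/4.22e-2 = 0.6374.
After j more steps, ‖r_{6+j}‖ ≈ 2.69e-2·ρ^j; need ρ^j ≤ 1e-12/2.69e-2 = 3.71747e-11.
j ≥ ln(3.71747e-11)/ln(0.6374) = -24.0154/-0.45036 = 53.325.
So 54 more iterations are needed.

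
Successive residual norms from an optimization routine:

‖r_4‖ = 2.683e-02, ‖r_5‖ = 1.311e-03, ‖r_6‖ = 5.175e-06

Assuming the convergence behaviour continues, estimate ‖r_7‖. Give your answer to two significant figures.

First estimate the order: p ≈ ln(‖r_6‖/‖r_5‖) / ln(‖r_5‖/‖r_4‖) = ln(5.175e-06/1.311e-03)/ln(1.311e-03/2.683e-02) = ln(0.00394737)/ln(0.0488632) ≈ 1.8335.
Then ‖r_7‖ ≈ ‖r_6‖·(‖r_6‖/‖r_5‖)^p = 5.175e-06·(0.00394737)^1.8335 = 5.175e-06·3.91589e-05 ≈ 2.026e-10.

2.0e-10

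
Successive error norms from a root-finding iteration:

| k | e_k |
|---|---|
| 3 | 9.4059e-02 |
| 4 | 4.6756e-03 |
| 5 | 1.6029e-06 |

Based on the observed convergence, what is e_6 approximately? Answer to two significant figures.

First estimate the order: p ≈ ln(e_5/e_4) / ln(e_4/e_3) = ln(1.6029e-06/4.6756e-03)/ln(4.6756e-03/9.4059e-02) = ln(0.000342822)/ln(0.0497092) ≈ 2.6580.
Then e_6 ≈ e_5·(e_5/e_4)^p = 1.6029e-06·(0.000342822)^2.6580 = 1.6029e-06·6.16897e-10 ≈ 9.888e-16.

9.9e-16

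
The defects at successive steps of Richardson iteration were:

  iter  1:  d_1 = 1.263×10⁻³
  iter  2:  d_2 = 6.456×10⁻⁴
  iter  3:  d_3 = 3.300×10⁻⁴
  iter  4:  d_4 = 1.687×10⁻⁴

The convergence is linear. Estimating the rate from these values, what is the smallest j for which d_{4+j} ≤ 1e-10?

Rate ρ ≈ d_4/d_3 = 1.687×10⁻⁴/3.300×10⁻⁴ = 0.5112.
After j more steps, d_{4+j} ≈ 1.687×10⁻⁴·ρ^j; need ρ^j ≤ 1e-10/1.687×10⁻⁴ = 5.92768e-07.
j ≥ ln(5.92768e-07)/ln(0.5112) = -14.3385/-0.67099 = 21.369.
So 22 more iterations are needed.

22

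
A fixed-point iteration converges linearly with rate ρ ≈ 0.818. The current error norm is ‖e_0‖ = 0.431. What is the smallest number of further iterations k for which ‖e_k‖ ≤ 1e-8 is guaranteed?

After k steps, ‖e_k‖ ≈ 0.431·0.818^k.
Need 0.818^k ≤ 1e-8/0.431 = 2.32019e-08.
k ≥ ln(2.32019e-08)/ln(0.818) = -17.5790/-0.20089 = 87.506.
Smallest integer k = 88.

88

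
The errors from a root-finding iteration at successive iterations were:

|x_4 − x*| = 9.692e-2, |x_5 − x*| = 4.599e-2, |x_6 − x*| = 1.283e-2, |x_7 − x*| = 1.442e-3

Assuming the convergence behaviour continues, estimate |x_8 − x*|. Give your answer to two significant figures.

First estimate the order: p ≈ ln(|x_7 − x*|/|x_6 − x*|) / ln(|x_6 − x*|/|x_5 − x*|) = ln(1.442e-3/1.283e-2)/ln(1.283e-2/4.599e-2) = ln(0.112393)/ln(0.278974) ≈ 1.7121.
Then |x_8 − x*| ≈ |x_7 − x*|·(|x_7 − x*|/|x_6 − x*|)^p = 1.442e-3·(0.112393)^1.7121 = 1.442e-3·0.0237012 ≈ 3.418e-05.

3.4e-5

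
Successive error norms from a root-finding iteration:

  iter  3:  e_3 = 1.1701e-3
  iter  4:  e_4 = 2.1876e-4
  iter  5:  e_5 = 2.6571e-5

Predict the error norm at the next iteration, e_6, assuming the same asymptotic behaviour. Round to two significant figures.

1.9e-6

First estimate the order: p ≈ ln(e_5/e_4) / ln(e_4/e_3) = ln(2.6571e-5/2.1876e-4)/ln(2.1876e-4/1.1701e-3) = ln(0.121462)/ln(0.186958) ≈ 1.2572.
Then e_6 ≈ e_5·(e_5/e_4)^p = 2.6571e-5·(0.121462)^1.2572 = 2.6571e-5·0.070625 ≈ 1.877e-06.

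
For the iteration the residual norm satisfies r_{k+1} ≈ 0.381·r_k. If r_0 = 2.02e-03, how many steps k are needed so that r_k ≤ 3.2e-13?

24

After k steps, r_k ≈ 2.02e-03·0.381^k.
Need 0.381^k ≤ 3.2e-13/2.02e-03 = 1.58416e-10.
k ≥ ln(1.58416e-10)/ln(0.381) = -22.5658/-0.96496 = 23.385.
Smallest integer k = 24.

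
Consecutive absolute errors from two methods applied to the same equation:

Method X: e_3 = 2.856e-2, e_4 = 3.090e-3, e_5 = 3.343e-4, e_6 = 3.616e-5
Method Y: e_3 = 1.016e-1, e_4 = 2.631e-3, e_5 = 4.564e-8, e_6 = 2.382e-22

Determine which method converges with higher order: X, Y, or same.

Y

Method X: p ≈ ln(3.616e-5/3.343e-4)/ln(3.343e-4/3.090e-3) ≈ 1.00.
Method Y: p ≈ ln(2.382e-22/4.564e-8)/ln(4.564e-8/2.631e-3) ≈ 3.00.
Method Y has the higher order (≈3.0 vs ≈1.0).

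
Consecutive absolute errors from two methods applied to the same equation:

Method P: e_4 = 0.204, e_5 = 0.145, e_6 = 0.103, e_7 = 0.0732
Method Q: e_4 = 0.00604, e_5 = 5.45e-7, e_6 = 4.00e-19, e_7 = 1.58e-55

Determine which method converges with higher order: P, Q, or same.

Q

Method P: p ≈ ln(0.0732/0.103)/ln(0.103/0.145) ≈ 1.00.
Method Q: p ≈ ln(1.58e-55/4.00e-19)/ln(4.00e-19/5.45e-7) ≈ 3.00.
Method Q has the higher order (≈3.0 vs ≈1.0).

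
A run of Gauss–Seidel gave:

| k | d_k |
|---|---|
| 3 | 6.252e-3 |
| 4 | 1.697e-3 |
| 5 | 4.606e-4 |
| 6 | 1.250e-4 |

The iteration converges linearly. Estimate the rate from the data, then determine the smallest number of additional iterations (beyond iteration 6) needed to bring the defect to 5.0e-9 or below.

8

Rate ρ ≈ d_6/d_5 = 1.250e-4/4.606e-4 = 0.2714.
After j more steps, d_{6+j} ≈ 1.250e-4·ρ^j; need ρ^j ≤ 5.0e-9/1.250e-4 = 4e-05.
j ≥ ln(4e-05)/ln(0.2714) = -10.1266/-1.30416 = 7.765.
So 8 more iterations are needed.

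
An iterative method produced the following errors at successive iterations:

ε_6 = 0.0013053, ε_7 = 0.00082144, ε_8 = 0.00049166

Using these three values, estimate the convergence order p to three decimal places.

p ≈ ln(ε_8/ε_7) / ln(ε_7/ε_6)
  = ln(0.00049166/0.00082144) / ln(0.00082144/0.0013053)
  = ln(0.598534) / ln(0.629311)
  = -0.513272 / -0.463130 ≈ 1.108268

1.108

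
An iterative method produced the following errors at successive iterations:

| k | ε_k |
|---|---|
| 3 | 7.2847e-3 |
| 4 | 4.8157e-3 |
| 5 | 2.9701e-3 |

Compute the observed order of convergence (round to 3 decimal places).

1.168

p ≈ ln(ε_5/ε_4) / ln(ε_4/ε_3)
  = ln(2.9701e-3/4.8157e-3) / ln(4.8157e-3/7.2847e-3)
  = ln(0.616754) / ln(0.66107)
  = -0.483285 / -0.413896 ≈ 1.167648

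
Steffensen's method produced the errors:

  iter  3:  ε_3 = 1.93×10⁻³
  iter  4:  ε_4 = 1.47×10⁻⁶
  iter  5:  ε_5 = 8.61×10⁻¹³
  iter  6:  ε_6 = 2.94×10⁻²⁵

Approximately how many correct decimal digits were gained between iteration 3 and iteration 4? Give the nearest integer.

3

Digits gained ≈ log₁₀(ε_3/ε_4) = log₁₀(1.93×10⁻³/1.47×10⁻⁶) = log₁₀(1312.93) ≈ 3.118.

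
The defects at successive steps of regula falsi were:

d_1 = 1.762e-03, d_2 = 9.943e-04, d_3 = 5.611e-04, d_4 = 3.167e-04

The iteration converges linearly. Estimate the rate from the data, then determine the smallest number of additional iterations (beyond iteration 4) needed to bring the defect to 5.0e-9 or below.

Rate ρ ≈ d_4/d_3 = 3.167e-04/5.611e-04 = 0.5644.
After j more steps, d_{4+j} ≈ 3.167e-04·ρ^j; need ρ^j ≤ 5.0e-9/3.167e-04 = 1.57878e-05.
j ≥ ln(1.57878e-05)/ln(0.5644) = -11.0563/-0.57199 = 19.330.
So 20 more iterations are needed.

20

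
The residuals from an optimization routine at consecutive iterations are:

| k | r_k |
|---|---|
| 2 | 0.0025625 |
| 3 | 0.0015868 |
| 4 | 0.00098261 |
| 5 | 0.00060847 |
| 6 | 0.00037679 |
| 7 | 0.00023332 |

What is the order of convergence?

1

Consecutive ratios: r_7/r_6 = 0.00023332/0.00037679 = 0.619231, r_6/r_5 = 0.00037679/0.00060847 = 0.619242.
p ≈ ln(0.619231)/ln(0.619242) = -0.4793/-0.4793 ≈ 1.00.
So the convergence is linear (order 1).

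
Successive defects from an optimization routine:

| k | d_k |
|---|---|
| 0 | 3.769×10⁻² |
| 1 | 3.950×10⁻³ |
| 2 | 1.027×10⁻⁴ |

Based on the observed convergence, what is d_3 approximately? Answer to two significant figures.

First estimate the order: p ≈ ln(d_2/d_1) / ln(d_1/d_0) = ln(1.027×10⁻⁴/3.950×10⁻³)/ln(3.950×10⁻³/3.769×10⁻²) = ln(0.026)/ln(0.104802) ≈ 1.6180.
Then d_3 ≈ d_2·(d_2/d_1)^p = 1.027×10⁻⁴·(0.026)^1.6180 = 1.027×10⁻⁴·0.00272538 ≈ 2.799e-07.

2.8e-7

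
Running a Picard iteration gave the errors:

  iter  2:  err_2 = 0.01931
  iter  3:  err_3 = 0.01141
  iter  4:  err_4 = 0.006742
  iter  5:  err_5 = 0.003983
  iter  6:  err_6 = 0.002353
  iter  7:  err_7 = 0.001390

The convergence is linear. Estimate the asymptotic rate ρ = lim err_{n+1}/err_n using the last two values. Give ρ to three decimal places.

0.591

ρ ≈ err_7/err_6 = 0.001390/0.002353 = 0.59074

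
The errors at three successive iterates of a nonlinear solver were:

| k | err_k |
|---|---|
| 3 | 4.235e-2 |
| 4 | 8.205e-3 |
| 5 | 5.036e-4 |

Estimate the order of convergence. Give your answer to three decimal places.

1.700

p ≈ ln(err_5/err_4) / ln(err_4/err_3)
  = ln(5.036e-4/8.205e-3) / ln(8.205e-3/4.235e-2)
  = ln(0.0613772) / ln(0.193743)
  = -2.790717 / -1.641223 ≈ 1.700389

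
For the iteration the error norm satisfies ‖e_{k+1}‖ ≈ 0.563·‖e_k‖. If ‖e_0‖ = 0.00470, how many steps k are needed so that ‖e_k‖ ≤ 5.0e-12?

36

After k steps, ‖e_k‖ ≈ 0.00470·0.563^k.
Need 0.563^k ≤ 5.0e-12/0.00470 = 1.06383e-09.
k ≥ ln(1.06383e-09)/ln(0.563) = -20.6614/-0.57448 = 35.965.
Smallest integer k = 36.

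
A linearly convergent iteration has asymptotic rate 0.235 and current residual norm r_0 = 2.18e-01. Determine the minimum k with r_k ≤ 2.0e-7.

After k steps, r_k ≈ 2.18e-01·0.235^k.
Need 0.235^k ≤ 2.0e-7/2.18e-01 = 9.17431e-07.
k ≥ ln(9.17431e-07)/ln(0.235) = -13.9017/-1.44817 = 9.599.
Smallest integer k = 10.

10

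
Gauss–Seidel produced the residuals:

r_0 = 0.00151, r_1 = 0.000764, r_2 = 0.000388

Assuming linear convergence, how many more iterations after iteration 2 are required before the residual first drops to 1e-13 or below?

Rate ρ ≈ r_2/r_1 = 0.000388/0.000764 = 0.5079.
After j more steps, r_{2+j} ≈ 0.000388·ρ^j; need ρ^j ≤ 1e-13/0.000388 = 2.57732e-10.
j ≥ ln(2.57732e-10)/ln(0.5079) = -22.0791/-0.67747 = 32.591.
So 33 more iterations are needed.

33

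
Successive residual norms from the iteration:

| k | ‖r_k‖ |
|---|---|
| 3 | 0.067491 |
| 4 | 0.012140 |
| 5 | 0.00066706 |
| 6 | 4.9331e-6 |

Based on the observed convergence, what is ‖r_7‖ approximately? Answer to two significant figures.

First estimate the order: p ≈ ln(‖r_6‖/‖r_5‖) / ln(‖r_5‖/‖r_4‖) = ln(4.9331e-6/0.00066706)/ln(0.00066706/0.012140) = ln(0.00739529)/ln(0.0549473) ≈ 1.6912.
Then ‖r_7‖ ≈ ‖r_6‖·(‖r_6‖/‖r_5‖)^p = 4.9331e-6·(0.00739529)^1.6912 = 4.9331e-6·0.000248873 ≈ 1.228e-09.

1.2e-9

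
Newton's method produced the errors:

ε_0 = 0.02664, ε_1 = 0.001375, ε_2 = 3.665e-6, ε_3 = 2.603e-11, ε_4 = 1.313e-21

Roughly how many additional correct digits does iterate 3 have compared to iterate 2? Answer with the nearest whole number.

Digits gained ≈ log₁₀(ε_2/ε_3) = log₁₀(3.665e-6/2.603e-11) = log₁₀(140799) ≈ 5.149.

5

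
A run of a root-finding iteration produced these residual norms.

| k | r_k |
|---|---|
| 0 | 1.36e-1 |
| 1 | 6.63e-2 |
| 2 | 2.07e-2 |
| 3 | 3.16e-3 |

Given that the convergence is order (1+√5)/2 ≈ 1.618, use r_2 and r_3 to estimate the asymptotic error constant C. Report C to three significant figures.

C ≈ r_3 / r_2^1.618
  = 3.16e-3 / (2.07e-2)^1.618
  = 3.16e-3 / 0.00188469 ≈ 1.6767

1.68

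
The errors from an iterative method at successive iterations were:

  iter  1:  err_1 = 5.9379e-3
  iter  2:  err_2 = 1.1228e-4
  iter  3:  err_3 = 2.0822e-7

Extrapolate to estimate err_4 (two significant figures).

First estimate the order: p ≈ ln(err_3/err_2) / ln(err_2/err_1) = ln(2.0822e-7/1.1228e-4)/ln(1.1228e-4/5.9379e-3) = ln(0.00185447)/ln(0.018909) ≈ 1.5852.
Then err_4 ≈ err_3·(err_3/err_2)^p = 2.0822e-7·(0.00185447)^1.5852 = 2.0822e-7·4.67285e-05 ≈ 9.73e-12.

9.7e-12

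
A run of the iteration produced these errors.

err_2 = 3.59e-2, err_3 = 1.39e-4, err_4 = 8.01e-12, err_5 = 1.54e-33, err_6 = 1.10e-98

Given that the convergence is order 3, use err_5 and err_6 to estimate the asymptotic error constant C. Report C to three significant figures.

C ≈ err_6 / err_5^3
  = 1.10e-98 / (1.54e-33)^3
  = 1.10e-98 / 3.65226e-99 ≈ 3.0118

3.01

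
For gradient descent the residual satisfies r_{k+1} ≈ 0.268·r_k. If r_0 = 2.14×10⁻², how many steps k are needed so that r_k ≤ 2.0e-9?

13

After k steps, r_k ≈ 2.14×10⁻²·0.268^k.
Need 0.268^k ≤ 2.0e-9/2.14×10⁻² = 9.34579e-08.
k ≥ ln(9.34579e-08)/ln(0.268) = -16.1858/-1.31677 = 12.292.
Smallest integer k = 13.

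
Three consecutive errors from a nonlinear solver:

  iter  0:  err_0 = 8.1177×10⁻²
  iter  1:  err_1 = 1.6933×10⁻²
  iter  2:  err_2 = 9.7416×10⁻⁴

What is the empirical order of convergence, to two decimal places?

1.82

p ≈ ln(err_2/err_1) / ln(err_1/err_0)
  = ln(9.7416×10⁻⁴/1.6933×10⁻²) / ln(1.6933×10⁻²/8.1177×10⁻²)
  = ln(0.0575303) / ln(0.208594)
  = -2.85544 / -1.56737 ≈ 1.82180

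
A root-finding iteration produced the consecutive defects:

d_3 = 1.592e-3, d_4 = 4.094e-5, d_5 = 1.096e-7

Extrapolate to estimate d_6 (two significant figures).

7.5e-12

First estimate the order: p ≈ ln(d_5/d_4) / ln(d_4/d_3) = ln(1.096e-7/4.094e-5)/ln(4.094e-5/1.592e-3) = ln(0.00267709)/ln(0.0257161) ≈ 1.6180.
Then d_6 ≈ d_5·(d_5/d_4)^p = 1.096e-7·(0.00267709)^1.6180 = 1.096e-7·6.88587e-05 ≈ 7.547e-12.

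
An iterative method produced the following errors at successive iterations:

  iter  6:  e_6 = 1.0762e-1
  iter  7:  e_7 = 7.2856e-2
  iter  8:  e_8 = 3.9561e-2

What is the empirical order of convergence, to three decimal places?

p ≈ ln(e_8/e_7) / ln(e_7/e_6)
  = ln(3.9561e-2/7.2856e-2) / ln(7.2856e-2/1.0762e-1)
  = ln(0.543003) / ln(0.676975)
  = -0.610640 / -0.390121 ≈ 1.565258

1.565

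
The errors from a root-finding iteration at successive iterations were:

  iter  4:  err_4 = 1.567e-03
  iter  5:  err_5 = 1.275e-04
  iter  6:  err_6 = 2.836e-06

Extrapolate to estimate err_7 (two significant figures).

8.8e-9

First estimate the order: p ≈ ln(err_6/err_5) / ln(err_5/err_4) = ln(2.836e-06/1.275e-04)/ln(1.275e-04/1.567e-03) = ln(0.0222431)/ln(0.0813657) ≈ 1.5169.
Then err_7 ≈ err_6·(err_6/err_5)^p = 2.836e-06·(0.0222431)^1.5169 = 2.836e-06·0.00311072 ≈ 8.822e-09.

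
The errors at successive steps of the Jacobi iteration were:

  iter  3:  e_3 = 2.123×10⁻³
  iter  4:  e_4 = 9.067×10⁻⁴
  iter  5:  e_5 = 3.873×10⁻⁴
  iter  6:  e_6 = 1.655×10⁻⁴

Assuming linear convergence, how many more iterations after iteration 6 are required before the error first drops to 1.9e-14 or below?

27

Rate ρ ≈ e_6/e_5 = 1.655×10⁻⁴/3.873×10⁻⁴ = 0.4273.
After j more steps, e_{6+j} ≈ 1.655×10⁻⁴·ρ^j; need ρ^j ≤ 1.9e-14/1.655×10⁻⁴ = 1.14804e-10.
j ≥ ln(1.14804e-10)/ln(0.4273) = -22.8878/-0.85027 = 26.918.
So 27 more iterations are needed.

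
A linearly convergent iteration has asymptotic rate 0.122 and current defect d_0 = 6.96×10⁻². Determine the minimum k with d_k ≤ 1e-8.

8

After k steps, d_k ≈ 6.96×10⁻²·0.122^k.
Need 0.122^k ≤ 1e-8/6.96×10⁻² = 1.43678e-07.
k ≥ ln(1.43678e-07)/ln(0.122) = -15.7557/-2.10373 = 7.489.
Smallest integer k = 8.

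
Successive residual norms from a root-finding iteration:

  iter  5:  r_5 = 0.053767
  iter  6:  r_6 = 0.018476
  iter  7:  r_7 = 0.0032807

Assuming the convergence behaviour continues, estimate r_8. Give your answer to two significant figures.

2.0e-4

First estimate the order: p ≈ ln(r_7/r_6) / ln(r_6/r_5) = ln(0.0032807/0.018476)/ln(0.018476/0.053767) = ln(0.177565)/ln(0.343631) ≈ 1.6181.
Then r_8 ≈ r_7·(r_7/r_6)^p = 0.0032807·(0.177565)^1.6181 = 0.0032807·0.0610078 ≈ 0.0002001.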